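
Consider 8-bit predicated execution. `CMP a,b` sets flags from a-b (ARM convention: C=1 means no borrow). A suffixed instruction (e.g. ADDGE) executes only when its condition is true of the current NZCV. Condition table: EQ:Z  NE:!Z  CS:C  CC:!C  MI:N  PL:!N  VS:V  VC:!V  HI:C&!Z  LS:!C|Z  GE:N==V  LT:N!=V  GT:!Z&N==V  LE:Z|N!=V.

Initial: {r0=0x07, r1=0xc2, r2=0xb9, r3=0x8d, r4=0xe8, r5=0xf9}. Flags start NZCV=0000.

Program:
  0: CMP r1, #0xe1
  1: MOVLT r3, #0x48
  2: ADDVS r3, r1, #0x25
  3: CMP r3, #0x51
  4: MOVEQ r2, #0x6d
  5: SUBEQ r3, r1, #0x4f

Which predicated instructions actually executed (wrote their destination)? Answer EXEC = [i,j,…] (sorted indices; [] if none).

EXEC = [1]

[0] flags=1000 → (cmp)
[1] flags=1000 LT?T → r3=0x48
[2] flags=1000 VS?F → skip
[3] flags=1000 → (cmp)
[4] flags=1000 EQ?F → skip
[5] flags=1000 EQ?F → skip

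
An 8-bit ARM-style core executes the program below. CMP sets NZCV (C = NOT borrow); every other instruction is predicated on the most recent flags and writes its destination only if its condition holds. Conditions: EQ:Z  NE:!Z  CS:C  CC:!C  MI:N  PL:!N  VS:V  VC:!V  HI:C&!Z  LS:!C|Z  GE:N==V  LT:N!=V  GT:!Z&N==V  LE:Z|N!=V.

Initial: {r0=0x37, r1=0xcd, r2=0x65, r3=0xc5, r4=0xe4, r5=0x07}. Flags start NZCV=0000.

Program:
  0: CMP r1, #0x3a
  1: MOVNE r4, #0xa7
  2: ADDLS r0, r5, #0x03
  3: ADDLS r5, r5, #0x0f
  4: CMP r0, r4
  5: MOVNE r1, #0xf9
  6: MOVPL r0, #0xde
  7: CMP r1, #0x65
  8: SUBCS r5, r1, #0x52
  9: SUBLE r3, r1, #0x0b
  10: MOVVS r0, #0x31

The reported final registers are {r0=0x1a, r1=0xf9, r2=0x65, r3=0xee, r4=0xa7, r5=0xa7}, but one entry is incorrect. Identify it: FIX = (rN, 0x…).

FIX = (r0, 0x37)

0: ✓ CMP  NZCV=1010
1: ✓ MOVNE  r4←0xa7
2: · ADDLS
3: · ADDLS
4: ✓ CMP  NZCV=1001
5: ✓ MOVNE  r1←0xf9
6: · MOVPL
7: ✓ CMP  NZCV=1010
8: ✓ SUBCS  r5←0xa7
9: ✓ SUBLE  r3←0xee
10: · MOVVS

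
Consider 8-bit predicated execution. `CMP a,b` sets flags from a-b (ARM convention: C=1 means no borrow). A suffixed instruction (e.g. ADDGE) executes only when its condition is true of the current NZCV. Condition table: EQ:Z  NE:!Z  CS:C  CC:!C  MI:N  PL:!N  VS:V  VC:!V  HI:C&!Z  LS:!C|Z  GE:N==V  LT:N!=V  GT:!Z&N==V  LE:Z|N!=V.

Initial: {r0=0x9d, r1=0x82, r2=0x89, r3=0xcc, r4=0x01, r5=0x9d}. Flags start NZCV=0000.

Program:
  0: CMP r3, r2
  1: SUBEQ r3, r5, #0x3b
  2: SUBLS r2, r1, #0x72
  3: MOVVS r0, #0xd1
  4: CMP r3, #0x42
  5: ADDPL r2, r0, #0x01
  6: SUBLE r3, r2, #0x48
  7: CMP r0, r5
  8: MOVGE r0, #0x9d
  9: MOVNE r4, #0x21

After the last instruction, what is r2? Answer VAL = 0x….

VAL = 0x89

0: ✓ CMP  NZCV=0010
1: · SUBEQ
2: · SUBLS
3: · MOVVS
4: ✓ CMP  NZCV=1010
5: · ADDPL
6: ✓ SUBLE  r3←0x41
7: ✓ CMP  NZCV=0110
8: ✓ MOVGE  r0←0x9d
9: · MOVNE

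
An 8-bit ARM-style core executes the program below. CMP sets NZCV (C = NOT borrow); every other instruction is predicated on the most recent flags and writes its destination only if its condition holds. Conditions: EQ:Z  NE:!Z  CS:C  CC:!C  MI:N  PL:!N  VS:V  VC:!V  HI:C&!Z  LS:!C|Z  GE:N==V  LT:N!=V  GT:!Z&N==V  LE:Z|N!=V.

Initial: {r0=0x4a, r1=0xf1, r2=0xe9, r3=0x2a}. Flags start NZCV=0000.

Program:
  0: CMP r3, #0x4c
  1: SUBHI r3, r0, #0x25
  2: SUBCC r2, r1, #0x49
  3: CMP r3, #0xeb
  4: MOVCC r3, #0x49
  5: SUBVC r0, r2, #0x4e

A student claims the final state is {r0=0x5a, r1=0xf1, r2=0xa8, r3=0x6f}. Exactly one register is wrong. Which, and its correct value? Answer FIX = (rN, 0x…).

0: ✓ CMP  NZCV=1000
1: · SUBHI
2: ✓ SUBCC  r2←0xa8
3: ✓ CMP  NZCV=0000
4: ✓ MOVCC  r3←0x49
5: ✓ SUBVC  r0←0x5a

FIX = (r3, 0x49)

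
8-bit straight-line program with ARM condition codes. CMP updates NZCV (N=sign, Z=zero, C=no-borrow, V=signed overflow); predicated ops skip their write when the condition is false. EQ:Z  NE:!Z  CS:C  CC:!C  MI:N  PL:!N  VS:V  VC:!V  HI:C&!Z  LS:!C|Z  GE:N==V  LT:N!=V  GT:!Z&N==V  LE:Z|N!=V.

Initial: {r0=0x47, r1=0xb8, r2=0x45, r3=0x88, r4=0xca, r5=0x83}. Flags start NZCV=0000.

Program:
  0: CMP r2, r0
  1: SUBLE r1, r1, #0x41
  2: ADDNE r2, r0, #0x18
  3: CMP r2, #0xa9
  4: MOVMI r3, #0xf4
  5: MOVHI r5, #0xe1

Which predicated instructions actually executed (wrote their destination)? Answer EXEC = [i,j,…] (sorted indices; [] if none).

EXEC = [1,2,4]

0: ✓ CMP  NZCV=1000
1: ✓ SUBLE  r1←0x77
2: ✓ ADDNE  r2←0x5f
3: ✓ CMP  NZCV=1001
4: ✓ MOVMI  r3←0xf4
5: · MOVHI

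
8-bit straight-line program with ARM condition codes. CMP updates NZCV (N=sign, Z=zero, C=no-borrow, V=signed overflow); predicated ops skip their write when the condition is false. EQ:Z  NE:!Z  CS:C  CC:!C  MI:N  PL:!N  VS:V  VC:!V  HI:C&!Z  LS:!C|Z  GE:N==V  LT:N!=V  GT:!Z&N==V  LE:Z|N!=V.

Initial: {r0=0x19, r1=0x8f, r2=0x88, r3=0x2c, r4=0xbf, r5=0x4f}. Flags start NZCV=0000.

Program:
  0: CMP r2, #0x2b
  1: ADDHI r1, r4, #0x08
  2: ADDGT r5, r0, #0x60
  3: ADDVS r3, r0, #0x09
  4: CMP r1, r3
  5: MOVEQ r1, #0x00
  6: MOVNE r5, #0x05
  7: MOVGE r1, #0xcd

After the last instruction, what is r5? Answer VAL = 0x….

VAL = 0x05

[0] flags=0011 → (cmp)
[1] flags=0011 HI?T → r1=0xc7
[2] flags=0011 GT?F → skip
[3] flags=0011 VS?T → r3=0x22
[4] flags=1010 → (cmp)
[5] flags=1010 EQ?F → skip
[6] flags=1010 NE?T → r5=0x05
[7] flags=1010 GE?F → skip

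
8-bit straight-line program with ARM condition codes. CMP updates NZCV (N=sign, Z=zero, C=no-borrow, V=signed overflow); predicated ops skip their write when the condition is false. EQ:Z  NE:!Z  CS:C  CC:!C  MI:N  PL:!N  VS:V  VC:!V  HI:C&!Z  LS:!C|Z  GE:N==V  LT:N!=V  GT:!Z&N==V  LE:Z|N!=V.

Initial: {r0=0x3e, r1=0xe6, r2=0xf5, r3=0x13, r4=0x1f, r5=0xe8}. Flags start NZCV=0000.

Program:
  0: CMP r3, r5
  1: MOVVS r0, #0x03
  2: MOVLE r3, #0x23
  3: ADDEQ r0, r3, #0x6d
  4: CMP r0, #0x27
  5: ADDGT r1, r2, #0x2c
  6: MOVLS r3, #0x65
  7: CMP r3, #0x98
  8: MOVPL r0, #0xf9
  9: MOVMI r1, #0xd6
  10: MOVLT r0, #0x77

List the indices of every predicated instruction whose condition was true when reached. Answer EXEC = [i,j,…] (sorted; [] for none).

EXEC = [5,8]

0: ✓ CMP  NZCV=0000
1: · MOVVS
2: · MOVLE
3: · ADDEQ
4: ✓ CMP  NZCV=0010
5: ✓ ADDGT  r1←0x21
6: · MOVLS
7: ✓ CMP  NZCV=0000
8: ✓ MOVPL  r0←0xf9
9: · MOVMI
10: · MOVLT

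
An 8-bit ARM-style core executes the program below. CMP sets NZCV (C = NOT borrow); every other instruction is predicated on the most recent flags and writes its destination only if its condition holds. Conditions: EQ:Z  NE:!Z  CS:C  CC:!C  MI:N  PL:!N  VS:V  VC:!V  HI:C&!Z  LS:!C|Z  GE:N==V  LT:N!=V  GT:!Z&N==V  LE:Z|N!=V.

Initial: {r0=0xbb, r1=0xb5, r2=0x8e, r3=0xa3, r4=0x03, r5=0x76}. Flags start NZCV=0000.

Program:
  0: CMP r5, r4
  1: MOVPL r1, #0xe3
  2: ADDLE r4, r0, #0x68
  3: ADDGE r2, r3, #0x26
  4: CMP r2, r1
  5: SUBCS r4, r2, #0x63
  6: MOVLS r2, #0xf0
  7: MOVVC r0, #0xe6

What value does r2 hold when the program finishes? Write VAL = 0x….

VAL = 0xf0

[0] flags=0010 → (cmp)
[1] flags=0010 PL?T → r1=0xe3
[2] flags=0010 LE?F → skip
[3] flags=0010 GE?T → r2=0xc9
[4] flags=1000 → (cmp)
[5] flags=1000 CS?F → skip
[6] flags=1000 LS?T → r2=0xf0
[7] flags=1000 VC?T → r0=0xe6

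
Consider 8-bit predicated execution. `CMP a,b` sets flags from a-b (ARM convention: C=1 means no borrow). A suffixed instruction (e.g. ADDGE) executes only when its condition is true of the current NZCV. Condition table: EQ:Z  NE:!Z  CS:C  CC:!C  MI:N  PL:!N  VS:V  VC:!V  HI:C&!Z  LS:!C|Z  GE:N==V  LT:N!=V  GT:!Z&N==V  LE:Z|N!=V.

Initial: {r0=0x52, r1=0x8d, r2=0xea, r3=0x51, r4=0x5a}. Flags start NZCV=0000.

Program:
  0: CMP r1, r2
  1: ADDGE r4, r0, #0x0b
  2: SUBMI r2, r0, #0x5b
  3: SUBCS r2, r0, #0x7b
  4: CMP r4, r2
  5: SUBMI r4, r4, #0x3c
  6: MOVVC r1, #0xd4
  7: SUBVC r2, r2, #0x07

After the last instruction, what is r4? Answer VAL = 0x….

VAL = 0x5a

[0] flags=1000 → (cmp)
[1] flags=1000 GE?F → skip
[2] flags=1000 MI?T → r2=0xf7
[3] flags=1000 CS?F → skip
[4] flags=0000 → (cmp)
[5] flags=0000 MI?F → skip
[6] flags=0000 VC?T → r1=0xd4
[7] flags=0000 VC?T → r2=0xf0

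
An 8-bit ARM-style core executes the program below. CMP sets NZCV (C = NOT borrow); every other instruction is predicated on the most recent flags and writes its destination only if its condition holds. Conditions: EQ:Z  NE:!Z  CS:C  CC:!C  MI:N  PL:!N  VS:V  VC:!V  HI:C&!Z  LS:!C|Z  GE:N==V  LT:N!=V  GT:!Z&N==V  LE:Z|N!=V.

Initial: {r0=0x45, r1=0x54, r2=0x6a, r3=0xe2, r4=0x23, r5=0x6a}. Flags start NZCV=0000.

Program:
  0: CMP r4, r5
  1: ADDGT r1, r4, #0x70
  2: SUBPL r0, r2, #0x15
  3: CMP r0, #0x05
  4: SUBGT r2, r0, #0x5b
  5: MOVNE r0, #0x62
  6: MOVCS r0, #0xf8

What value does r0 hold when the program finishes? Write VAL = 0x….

[0] flags=1000 → (cmp)
[1] flags=1000 GT?F → skip
[2] flags=1000 PL?F → skip
[3] flags=0010 → (cmp)
[4] flags=0010 GT?T → r2=0xea
[5] flags=0010 NE?T → r0=0x62
[6] flags=0010 CS?T → r0=0xf8

VAL = 0xf8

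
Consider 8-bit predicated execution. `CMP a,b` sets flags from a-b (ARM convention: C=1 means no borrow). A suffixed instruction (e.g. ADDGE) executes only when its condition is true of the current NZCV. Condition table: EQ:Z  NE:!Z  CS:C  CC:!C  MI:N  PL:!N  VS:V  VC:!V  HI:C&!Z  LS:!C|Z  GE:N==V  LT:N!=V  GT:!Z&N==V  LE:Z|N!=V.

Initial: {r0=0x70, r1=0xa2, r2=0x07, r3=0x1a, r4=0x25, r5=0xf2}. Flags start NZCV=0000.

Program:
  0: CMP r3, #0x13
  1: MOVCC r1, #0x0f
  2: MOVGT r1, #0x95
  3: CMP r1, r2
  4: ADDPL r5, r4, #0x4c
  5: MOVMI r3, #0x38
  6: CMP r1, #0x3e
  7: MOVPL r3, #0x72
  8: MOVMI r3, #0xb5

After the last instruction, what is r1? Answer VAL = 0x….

VAL = 0x95

0: ✓ CMP  NZCV=0010
1: · MOVCC
2: ✓ MOVGT  r1←0x95
3: ✓ CMP  NZCV=1010
4: · ADDPL
5: ✓ MOVMI  r3←0x38
6: ✓ CMP  NZCV=0011
7: ✓ MOVPL  r3←0x72
8: · MOVMI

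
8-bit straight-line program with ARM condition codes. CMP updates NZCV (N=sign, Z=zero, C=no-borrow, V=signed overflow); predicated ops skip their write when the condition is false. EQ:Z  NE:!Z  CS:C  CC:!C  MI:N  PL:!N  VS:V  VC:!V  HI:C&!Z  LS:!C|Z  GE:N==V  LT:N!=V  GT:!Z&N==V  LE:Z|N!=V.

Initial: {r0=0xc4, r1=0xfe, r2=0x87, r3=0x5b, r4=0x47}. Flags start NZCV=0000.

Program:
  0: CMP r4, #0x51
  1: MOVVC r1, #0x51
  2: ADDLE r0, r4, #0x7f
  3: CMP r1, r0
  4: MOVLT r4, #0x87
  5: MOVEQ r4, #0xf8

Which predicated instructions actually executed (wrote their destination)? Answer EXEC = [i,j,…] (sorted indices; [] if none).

EXEC = [1,2]

0: ✓ CMP  NZCV=1000
1: ✓ MOVVC  r1←0x51
2: ✓ ADDLE  r0←0xc6
3: ✓ CMP  NZCV=1001
4: · MOVLT
5: · MOVEQ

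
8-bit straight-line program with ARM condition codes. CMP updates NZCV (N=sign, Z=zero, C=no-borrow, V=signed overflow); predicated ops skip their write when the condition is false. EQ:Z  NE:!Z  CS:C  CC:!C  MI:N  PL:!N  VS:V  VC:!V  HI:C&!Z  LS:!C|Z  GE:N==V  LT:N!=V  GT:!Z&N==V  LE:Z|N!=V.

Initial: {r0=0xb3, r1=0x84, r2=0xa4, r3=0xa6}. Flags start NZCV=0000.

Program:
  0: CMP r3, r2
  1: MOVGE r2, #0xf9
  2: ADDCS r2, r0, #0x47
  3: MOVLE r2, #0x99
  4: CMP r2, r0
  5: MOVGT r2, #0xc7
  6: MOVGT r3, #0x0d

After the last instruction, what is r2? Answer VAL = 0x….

[0] flags=0010 → (cmp)
[1] flags=0010 GE?T → r2=0xf9
[2] flags=0010 CS?T → r2=0xfa
[3] flags=0010 LE?F → skip
[4] flags=0010 → (cmp)
[5] flags=0010 GT?T → r2=0xc7
[6] flags=0010 GT?T → r3=0x0d

VAL = 0xc7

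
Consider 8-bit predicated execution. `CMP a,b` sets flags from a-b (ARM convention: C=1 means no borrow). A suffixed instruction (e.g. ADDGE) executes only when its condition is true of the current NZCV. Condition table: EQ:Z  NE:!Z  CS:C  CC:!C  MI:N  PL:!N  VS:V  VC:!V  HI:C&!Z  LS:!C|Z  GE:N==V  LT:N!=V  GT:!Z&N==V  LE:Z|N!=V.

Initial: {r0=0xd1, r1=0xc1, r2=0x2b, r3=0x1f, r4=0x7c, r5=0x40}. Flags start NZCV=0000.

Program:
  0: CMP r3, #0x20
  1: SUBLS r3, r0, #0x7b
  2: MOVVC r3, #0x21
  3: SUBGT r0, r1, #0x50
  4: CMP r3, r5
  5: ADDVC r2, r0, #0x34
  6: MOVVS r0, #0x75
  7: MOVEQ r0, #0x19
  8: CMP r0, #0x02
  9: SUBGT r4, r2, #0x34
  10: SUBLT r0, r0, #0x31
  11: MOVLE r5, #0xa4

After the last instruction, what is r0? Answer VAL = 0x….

0: ✓ CMP  NZCV=1000
1: ✓ SUBLS  r3←0x56
2: ✓ MOVVC  r3←0x21
3: · SUBGT
4: ✓ CMP  NZCV=1000
5: ✓ ADDVC  r2←0x05
6: · MOVVS
7: · MOVEQ
8: ✓ CMP  NZCV=1010
9: · SUBGT
10: ✓ SUBLT  r0←0xa0
11: ✓ MOVLE  r5←0xa4

VAL = 0xa0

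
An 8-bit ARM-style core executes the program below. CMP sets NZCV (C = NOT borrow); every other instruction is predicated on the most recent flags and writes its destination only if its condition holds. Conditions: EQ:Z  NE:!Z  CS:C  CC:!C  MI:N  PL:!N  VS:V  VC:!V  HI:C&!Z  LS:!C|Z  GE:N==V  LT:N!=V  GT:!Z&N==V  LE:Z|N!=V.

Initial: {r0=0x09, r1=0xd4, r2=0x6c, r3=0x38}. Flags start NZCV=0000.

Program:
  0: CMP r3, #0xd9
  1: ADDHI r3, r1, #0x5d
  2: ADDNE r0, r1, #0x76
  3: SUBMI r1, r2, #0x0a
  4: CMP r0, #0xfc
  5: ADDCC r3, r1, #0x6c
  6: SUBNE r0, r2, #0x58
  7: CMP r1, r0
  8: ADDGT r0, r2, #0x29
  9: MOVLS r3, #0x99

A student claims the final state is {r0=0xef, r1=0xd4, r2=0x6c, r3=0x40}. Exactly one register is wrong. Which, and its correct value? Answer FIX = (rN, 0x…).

FIX = (r0, 0x14)

0: ✓ CMP  NZCV=0000
1: · ADDHI
2: ✓ ADDNE  r0←0x4a
3: · SUBMI
4: ✓ CMP  NZCV=0000
5: ✓ ADDCC  r3←0x40
6: ✓ SUBNE  r0←0x14
7: ✓ CMP  NZCV=1010
8: · ADDGT
9: · MOVLS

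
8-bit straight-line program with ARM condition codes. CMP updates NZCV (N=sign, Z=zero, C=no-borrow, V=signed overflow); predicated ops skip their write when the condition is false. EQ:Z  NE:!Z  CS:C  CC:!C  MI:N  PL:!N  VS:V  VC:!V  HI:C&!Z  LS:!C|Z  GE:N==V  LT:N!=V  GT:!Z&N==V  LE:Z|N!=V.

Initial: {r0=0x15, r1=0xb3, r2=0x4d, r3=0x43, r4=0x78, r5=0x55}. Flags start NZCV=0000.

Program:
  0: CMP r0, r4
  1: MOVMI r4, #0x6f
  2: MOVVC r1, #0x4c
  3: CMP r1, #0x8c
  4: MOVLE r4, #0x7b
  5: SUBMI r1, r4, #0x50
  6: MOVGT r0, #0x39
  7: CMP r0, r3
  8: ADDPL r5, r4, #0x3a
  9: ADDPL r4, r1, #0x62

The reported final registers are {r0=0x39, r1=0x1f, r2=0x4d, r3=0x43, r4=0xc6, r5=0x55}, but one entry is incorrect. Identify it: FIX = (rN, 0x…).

[0] flags=1000 → (cmp)
[1] flags=1000 MI?T → r4=0x6f
[2] flags=1000 VC?T → r1=0x4c
[3] flags=1001 → (cmp)
[4] flags=1001 LE?F → skip
[5] flags=1001 MI?T → r1=0x1f
[6] flags=1001 GT?T → r0=0x39
[7] flags=1000 → (cmp)
[8] flags=1000 PL?F → skip
[9] flags=1000 PL?F → skip

FIX = (r4, 0x6f)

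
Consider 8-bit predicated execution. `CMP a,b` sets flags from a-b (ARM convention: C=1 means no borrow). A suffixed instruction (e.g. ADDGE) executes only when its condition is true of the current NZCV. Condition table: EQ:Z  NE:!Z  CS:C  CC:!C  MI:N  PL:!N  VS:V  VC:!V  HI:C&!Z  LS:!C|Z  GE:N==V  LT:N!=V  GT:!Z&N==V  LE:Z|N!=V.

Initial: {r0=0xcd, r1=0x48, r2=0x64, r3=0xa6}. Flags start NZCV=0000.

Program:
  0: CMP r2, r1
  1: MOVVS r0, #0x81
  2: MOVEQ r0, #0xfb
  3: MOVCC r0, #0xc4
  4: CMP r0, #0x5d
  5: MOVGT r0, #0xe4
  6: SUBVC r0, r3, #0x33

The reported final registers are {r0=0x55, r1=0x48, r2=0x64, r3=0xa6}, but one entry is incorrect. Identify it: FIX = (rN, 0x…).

FIX = (r0, 0xcd)

0: ✓ CMP  NZCV=0010
1: · MOVVS
2: · MOVEQ
3: · MOVCC
4: ✓ CMP  NZCV=0011
5: · MOVGT
6: · SUBVC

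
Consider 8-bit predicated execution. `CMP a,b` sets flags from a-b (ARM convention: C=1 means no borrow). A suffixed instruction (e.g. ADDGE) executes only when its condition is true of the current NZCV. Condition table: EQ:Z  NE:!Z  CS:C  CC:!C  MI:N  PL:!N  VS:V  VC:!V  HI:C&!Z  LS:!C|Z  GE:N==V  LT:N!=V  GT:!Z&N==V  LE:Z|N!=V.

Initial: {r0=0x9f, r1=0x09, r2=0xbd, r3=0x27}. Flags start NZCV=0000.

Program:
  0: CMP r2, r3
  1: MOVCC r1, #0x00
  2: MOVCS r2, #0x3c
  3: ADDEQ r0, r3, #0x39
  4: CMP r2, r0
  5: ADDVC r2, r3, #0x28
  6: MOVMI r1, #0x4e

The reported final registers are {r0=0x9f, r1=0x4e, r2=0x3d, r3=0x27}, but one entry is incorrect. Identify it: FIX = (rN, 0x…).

FIX = (r2, 0x3c)

0: ✓ CMP  NZCV=1010
1: · MOVCC
2: ✓ MOVCS  r2←0x3c
3: · ADDEQ
4: ✓ CMP  NZCV=1001
5: · ADDVC
6: ✓ MOVMI  r1←0x4e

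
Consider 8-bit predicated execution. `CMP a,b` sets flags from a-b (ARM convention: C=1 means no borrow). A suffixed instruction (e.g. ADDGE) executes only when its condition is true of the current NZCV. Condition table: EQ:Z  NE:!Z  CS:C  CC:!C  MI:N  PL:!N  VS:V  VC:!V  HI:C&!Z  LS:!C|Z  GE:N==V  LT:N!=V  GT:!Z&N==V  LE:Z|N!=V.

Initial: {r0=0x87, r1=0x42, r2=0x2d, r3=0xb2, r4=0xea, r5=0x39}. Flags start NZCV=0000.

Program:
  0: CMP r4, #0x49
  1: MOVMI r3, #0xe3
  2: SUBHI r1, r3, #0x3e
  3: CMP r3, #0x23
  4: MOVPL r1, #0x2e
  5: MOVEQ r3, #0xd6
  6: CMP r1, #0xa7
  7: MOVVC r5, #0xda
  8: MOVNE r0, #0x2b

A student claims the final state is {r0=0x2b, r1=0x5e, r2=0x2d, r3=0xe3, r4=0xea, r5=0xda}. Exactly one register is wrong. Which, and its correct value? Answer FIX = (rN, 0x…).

[0] flags=1010 → (cmp)
[1] flags=1010 MI?T → r3=0xe3
[2] flags=1010 HI?T → r1=0xa5
[3] flags=1010 → (cmp)
[4] flags=1010 PL?F → skip
[5] flags=1010 EQ?F → skip
[6] flags=1000 → (cmp)
[7] flags=1000 VC?T → r5=0xda
[8] flags=1000 NE?T → r0=0x2b

FIX = (r1, 0xa5)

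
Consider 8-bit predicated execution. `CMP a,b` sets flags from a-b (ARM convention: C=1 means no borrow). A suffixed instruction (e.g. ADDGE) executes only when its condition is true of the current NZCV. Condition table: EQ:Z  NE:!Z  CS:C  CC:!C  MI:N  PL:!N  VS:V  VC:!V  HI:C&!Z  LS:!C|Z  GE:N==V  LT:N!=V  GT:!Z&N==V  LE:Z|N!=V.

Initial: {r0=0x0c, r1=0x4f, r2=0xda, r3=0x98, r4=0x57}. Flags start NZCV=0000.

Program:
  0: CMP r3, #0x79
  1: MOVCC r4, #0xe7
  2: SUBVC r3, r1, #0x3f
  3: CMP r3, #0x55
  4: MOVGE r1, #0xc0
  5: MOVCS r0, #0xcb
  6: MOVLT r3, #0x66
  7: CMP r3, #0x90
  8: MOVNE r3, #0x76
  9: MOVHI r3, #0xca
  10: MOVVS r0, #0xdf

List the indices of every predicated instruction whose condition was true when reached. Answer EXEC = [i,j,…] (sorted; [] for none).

EXEC = [5,6,8,10]

[0] flags=0011 → (cmp)
[1] flags=0011 CC?F → skip
[2] flags=0011 VC?F → skip
[3] flags=0011 → (cmp)
[4] flags=0011 GE?F → skip
[5] flags=0011 CS?T → r0=0xcb
[6] flags=0011 LT?T → r3=0x66
[7] flags=1001 → (cmp)
[8] flags=1001 NE?T → r3=0x76
[9] flags=1001 HI?F → skip
[10] flags=1001 VS?T → r0=0xdf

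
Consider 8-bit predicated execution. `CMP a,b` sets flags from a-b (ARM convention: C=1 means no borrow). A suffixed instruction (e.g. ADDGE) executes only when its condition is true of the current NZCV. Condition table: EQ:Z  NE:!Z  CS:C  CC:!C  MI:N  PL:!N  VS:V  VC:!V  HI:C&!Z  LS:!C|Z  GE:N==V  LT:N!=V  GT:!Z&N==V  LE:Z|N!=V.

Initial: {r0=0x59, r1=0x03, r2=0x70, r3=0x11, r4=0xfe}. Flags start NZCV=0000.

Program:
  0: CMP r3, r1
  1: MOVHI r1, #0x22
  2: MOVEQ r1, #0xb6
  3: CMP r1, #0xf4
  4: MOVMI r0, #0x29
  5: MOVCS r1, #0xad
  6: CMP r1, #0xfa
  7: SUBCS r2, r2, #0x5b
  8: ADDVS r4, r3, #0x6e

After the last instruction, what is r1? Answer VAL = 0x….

VAL = 0x22

0: ✓ CMP  NZCV=0010
1: ✓ MOVHI  r1←0x22
2: · MOVEQ
3: ✓ CMP  NZCV=0000
4: · MOVMI
5: · MOVCS
6: ✓ CMP  NZCV=0000
7: · SUBCS
8: · ADDVS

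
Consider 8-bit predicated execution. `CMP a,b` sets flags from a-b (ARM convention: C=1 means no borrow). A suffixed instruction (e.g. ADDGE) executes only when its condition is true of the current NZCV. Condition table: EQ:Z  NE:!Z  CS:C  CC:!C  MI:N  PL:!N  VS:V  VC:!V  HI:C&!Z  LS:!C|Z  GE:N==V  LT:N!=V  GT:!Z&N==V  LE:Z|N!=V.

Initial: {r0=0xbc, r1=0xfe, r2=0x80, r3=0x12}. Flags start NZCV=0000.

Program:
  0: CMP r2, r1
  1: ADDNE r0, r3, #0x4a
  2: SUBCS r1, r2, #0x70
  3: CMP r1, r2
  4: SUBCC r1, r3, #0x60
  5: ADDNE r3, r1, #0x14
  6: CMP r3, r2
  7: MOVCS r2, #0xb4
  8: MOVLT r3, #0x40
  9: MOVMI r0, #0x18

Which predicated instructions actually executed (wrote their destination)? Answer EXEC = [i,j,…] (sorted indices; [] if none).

[0] flags=1000 → (cmp)
[1] flags=1000 NE?T → r0=0x5c
[2] flags=1000 CS?F → skip
[3] flags=0010 → (cmp)
[4] flags=0010 CC?F → skip
[5] flags=0010 NE?T → r3=0x12
[6] flags=1001 → (cmp)
[7] flags=1001 CS?F → skip
[8] flags=1001 LT?F → skip
[9] flags=1001 MI?T → r0=0x18

EXEC = [1,5,9]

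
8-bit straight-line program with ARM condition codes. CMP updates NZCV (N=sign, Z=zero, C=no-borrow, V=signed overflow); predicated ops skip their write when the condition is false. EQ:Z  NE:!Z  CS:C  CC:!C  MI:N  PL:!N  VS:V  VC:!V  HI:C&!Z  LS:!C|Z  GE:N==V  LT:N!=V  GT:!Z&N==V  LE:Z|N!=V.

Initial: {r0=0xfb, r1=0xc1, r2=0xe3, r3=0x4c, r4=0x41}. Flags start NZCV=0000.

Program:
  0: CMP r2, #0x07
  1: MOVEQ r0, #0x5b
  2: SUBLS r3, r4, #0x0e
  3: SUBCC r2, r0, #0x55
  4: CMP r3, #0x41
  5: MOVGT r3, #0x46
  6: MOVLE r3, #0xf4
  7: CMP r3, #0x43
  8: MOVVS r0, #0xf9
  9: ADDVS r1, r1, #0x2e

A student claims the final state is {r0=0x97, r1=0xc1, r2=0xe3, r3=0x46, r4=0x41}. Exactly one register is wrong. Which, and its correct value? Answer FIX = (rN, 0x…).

[0] flags=1010 → (cmp)
[1] flags=1010 EQ?F → skip
[2] flags=1010 LS?F → skip
[3] flags=1010 CC?F → skip
[4] flags=0010 → (cmp)
[5] flags=0010 GT?T → r3=0x46
[6] flags=0010 LE?F → skip
[7] flags=0010 → (cmp)
[8] flags=0010 VS?F → skip
[9] flags=0010 VS?F → skip

FIX = (r0, 0xfb)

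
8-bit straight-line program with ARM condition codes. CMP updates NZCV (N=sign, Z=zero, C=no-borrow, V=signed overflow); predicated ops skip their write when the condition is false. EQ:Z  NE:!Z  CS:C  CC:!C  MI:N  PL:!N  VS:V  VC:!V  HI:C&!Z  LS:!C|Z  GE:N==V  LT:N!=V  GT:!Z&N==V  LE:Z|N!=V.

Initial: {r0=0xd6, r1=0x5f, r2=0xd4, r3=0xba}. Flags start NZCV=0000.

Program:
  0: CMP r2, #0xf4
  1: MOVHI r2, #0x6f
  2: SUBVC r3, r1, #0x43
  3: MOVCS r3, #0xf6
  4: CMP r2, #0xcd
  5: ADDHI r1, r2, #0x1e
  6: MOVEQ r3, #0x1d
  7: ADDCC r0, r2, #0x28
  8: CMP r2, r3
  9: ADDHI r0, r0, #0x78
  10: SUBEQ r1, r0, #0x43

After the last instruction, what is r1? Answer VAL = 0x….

[0] flags=1000 → (cmp)
[1] flags=1000 HI?F → skip
[2] flags=1000 VC?T → r3=0x1c
[3] flags=1000 CS?F → skip
[4] flags=0010 → (cmp)
[5] flags=0010 HI?T → r1=0xf2
[6] flags=0010 EQ?F → skip
[7] flags=0010 CC?F → skip
[8] flags=1010 → (cmp)
[9] flags=1010 HI?T → r0=0x4e
[10] flags=1010 EQ?F → skip

VAL = 0xf2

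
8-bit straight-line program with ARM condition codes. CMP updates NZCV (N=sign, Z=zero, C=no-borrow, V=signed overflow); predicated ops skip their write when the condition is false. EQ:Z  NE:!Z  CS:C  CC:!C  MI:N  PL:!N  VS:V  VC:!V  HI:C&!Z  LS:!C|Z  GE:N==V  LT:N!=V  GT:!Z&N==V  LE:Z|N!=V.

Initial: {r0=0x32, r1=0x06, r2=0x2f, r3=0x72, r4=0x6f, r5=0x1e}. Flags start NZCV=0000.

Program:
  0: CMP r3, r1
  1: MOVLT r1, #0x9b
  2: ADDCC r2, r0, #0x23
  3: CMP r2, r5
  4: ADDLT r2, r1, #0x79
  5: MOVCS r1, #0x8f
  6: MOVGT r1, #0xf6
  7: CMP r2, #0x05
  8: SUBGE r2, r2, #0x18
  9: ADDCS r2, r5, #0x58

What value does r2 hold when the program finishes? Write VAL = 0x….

VAL = 0x76

0: ✓ CMP  NZCV=0010
1: · MOVLT
2: · ADDCC
3: ✓ CMP  NZCV=0010
4: · ADDLT
5: ✓ MOVCS  r1←0x8f
6: ✓ MOVGT  r1←0xf6
7: ✓ CMP  NZCV=0010
8: ✓ SUBGE  r2←0x17
9: ✓ ADDCS  r2←0x76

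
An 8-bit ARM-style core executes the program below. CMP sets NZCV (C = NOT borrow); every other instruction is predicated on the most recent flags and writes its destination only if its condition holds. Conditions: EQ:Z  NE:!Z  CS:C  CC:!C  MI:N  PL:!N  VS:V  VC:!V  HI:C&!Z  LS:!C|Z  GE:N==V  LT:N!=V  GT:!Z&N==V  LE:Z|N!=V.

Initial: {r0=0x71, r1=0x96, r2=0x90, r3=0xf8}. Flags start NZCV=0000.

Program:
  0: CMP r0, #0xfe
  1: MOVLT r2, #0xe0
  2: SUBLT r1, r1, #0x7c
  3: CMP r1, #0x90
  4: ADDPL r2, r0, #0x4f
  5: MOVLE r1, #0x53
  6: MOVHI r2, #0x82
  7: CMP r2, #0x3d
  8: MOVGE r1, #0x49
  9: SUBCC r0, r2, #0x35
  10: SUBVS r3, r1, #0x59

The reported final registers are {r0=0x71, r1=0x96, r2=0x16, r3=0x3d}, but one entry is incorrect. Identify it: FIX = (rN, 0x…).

[0] flags=0000 → (cmp)
[1] flags=0000 LT?F → skip
[2] flags=0000 LT?F → skip
[3] flags=0010 → (cmp)
[4] flags=0010 PL?T → r2=0xc0
[5] flags=0010 LE?F → skip
[6] flags=0010 HI?T → r2=0x82
[7] flags=0011 → (cmp)
[8] flags=0011 GE?F → skip
[9] flags=0011 CC?F → skip
[10] flags=0011 VS?T → r3=0x3d

FIX = (r2, 0x82)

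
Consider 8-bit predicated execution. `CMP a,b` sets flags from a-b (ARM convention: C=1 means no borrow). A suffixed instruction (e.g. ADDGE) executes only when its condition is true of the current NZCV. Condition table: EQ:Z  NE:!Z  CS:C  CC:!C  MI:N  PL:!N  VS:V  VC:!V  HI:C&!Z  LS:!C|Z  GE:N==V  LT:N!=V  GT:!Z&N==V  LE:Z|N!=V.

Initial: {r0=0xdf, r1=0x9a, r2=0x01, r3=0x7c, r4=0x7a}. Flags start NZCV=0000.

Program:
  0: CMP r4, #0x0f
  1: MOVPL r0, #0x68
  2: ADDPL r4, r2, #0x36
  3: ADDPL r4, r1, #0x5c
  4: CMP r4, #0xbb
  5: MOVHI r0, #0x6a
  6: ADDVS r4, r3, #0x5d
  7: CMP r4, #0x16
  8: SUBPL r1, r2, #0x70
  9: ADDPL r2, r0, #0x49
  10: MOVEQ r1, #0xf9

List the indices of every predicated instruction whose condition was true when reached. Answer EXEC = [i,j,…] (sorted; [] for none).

[0] flags=0010 → (cmp)
[1] flags=0010 PL?T → r0=0x68
[2] flags=0010 PL?T → r4=0x37
[3] flags=0010 PL?T → r4=0xf6
[4] flags=0010 → (cmp)
[5] flags=0010 HI?T → r0=0x6a
[6] flags=0010 VS?F → skip
[7] flags=1010 → (cmp)
[8] flags=1010 PL?F → skip
[9] flags=1010 PL?F → skip
[10] flags=1010 EQ?F → skip

EXEC = [1,2,3,5]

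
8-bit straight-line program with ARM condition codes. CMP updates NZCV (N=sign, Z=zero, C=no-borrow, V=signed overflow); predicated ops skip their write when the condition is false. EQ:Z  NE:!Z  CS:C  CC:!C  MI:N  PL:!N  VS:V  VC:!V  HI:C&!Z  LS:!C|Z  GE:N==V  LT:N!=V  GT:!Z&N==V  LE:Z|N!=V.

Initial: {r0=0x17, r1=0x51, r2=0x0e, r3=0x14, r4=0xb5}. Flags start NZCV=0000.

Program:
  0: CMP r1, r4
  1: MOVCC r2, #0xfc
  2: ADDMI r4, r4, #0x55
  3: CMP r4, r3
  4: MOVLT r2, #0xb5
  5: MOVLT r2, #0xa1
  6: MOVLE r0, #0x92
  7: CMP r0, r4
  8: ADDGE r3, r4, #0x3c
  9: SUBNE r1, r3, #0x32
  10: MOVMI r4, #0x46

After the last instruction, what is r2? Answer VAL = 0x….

VAL = 0xa1

0: ✓ CMP  NZCV=1001
1: ✓ MOVCC  r2←0xfc
2: ✓ ADDMI  r4←0x0a
3: ✓ CMP  NZCV=1000
4: ✓ MOVLT  r2←0xb5
5: ✓ MOVLT  r2←0xa1
6: ✓ MOVLE  r0←0x92
7: ✓ CMP  NZCV=1010
8: · ADDGE
9: ✓ SUBNE  r1←0xe2
10: ✓ MOVMI  r4←0x46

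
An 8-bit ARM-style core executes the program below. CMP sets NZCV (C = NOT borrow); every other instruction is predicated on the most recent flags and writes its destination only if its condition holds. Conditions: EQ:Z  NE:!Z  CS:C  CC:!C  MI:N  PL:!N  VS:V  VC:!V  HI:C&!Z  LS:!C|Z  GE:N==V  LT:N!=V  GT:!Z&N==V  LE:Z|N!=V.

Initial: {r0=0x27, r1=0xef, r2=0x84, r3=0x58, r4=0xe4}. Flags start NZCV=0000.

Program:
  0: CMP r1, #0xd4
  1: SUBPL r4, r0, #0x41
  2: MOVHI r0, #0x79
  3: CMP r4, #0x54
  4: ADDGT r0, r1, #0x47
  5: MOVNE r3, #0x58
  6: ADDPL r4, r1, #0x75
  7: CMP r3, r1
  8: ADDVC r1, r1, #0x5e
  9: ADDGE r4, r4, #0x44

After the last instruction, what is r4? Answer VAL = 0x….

VAL = 0x2a

0: ✓ CMP  NZCV=0010
1: ✓ SUBPL  r4←0xe6
2: ✓ MOVHI  r0←0x79
3: ✓ CMP  NZCV=1010
4: · ADDGT
5: ✓ MOVNE  r3←0x58
6: · ADDPL
7: ✓ CMP  NZCV=0000
8: ✓ ADDVC  r1←0x4d
9: ✓ ADDGE  r4←0x2a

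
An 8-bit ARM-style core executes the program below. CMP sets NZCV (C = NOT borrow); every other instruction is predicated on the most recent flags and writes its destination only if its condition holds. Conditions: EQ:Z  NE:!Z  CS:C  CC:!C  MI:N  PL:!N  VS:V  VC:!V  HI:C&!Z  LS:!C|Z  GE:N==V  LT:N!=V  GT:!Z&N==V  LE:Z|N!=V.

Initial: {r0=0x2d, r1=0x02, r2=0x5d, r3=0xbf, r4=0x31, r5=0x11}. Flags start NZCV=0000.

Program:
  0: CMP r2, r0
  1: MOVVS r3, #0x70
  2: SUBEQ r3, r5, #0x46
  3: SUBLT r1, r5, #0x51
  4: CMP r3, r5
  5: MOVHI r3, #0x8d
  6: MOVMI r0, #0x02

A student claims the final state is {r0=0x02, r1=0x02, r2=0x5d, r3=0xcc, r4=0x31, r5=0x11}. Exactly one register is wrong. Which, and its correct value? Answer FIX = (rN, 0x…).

[0] flags=0010 → (cmp)
[1] flags=0010 VS?F → skip
[2] flags=0010 EQ?F → skip
[3] flags=0010 LT?F → skip
[4] flags=1010 → (cmp)
[5] flags=1010 HI?T → r3=0x8d
[6] flags=1010 MI?T → r0=0x02

FIX = (r3, 0x8d)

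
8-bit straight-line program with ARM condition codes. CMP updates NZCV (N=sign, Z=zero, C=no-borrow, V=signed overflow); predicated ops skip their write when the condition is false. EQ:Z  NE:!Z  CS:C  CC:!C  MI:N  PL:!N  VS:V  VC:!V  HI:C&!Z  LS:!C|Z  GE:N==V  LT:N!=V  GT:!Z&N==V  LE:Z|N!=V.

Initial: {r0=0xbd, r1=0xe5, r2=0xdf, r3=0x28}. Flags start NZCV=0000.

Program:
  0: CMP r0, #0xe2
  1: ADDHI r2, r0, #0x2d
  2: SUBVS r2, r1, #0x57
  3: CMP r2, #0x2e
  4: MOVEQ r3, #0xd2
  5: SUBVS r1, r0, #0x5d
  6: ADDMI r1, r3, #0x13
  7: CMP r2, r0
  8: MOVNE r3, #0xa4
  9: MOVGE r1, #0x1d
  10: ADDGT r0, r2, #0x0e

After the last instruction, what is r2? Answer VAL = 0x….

VAL = 0xdf

0: ✓ CMP  NZCV=1000
1: · ADDHI
2: · SUBVS
3: ✓ CMP  NZCV=1010
4: · MOVEQ
5: · SUBVS
6: ✓ ADDMI  r1←0x3b
7: ✓ CMP  NZCV=0010
8: ✓ MOVNE  r3←0xa4
9: ✓ MOVGE  r1←0x1d
10: ✓ ADDGT  r0←0xed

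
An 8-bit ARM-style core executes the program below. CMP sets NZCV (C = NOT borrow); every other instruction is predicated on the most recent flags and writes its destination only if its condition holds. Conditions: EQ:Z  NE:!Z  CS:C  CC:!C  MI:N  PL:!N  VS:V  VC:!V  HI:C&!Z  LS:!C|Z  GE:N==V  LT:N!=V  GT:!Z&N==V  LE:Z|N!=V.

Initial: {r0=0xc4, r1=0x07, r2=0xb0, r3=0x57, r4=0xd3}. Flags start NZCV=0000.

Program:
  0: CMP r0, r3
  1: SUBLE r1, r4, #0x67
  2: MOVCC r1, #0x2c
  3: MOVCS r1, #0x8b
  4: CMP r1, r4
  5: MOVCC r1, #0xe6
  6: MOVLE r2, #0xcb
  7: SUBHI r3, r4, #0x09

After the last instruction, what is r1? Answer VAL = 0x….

VAL = 0xe6

0: ✓ CMP  NZCV=0011
1: ✓ SUBLE  r1←0x6c
2: · MOVCC
3: ✓ MOVCS  r1←0x8b
4: ✓ CMP  NZCV=1000
5: ✓ MOVCC  r1←0xe6
6: ✓ MOVLE  r2←0xcb
7: · SUBHI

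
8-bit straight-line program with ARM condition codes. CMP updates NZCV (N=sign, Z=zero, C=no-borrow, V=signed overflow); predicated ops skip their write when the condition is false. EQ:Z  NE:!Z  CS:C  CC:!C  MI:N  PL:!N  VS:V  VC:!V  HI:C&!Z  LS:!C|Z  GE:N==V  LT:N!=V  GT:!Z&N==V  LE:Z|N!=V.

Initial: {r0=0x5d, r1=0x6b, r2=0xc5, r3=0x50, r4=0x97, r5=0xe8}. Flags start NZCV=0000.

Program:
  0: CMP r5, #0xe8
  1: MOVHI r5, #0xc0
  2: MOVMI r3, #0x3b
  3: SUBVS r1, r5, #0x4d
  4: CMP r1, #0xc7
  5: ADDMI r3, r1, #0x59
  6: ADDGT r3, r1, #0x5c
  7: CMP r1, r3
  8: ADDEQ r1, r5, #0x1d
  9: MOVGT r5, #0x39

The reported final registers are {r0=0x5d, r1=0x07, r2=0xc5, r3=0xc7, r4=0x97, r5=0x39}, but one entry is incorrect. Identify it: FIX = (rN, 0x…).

0: ✓ CMP  NZCV=0110
1: · MOVHI
2: · MOVMI
3: · SUBVS
4: ✓ CMP  NZCV=1001
5: ✓ ADDMI  r3←0xc4
6: ✓ ADDGT  r3←0xc7
7: ✓ CMP  NZCV=1001
8: · ADDEQ
9: ✓ MOVGT  r5←0x39

FIX = (r1, 0x6b)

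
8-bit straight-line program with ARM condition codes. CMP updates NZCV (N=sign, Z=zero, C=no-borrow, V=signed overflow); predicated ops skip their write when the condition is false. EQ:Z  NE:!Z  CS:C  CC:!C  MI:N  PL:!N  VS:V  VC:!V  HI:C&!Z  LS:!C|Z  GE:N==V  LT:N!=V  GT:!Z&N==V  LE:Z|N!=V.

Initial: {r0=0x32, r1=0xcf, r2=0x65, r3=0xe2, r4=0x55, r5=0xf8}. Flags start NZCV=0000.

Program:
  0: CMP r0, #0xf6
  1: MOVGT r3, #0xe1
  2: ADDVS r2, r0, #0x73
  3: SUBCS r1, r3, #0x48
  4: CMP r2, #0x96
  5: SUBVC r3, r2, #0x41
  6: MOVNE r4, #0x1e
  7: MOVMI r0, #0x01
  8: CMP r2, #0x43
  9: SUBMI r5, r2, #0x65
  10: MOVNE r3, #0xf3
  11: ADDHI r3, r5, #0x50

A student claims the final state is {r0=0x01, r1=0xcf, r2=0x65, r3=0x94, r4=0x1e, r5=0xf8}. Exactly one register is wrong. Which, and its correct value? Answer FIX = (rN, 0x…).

FIX = (r3, 0x48)

0: ✓ CMP  NZCV=0000
1: ✓ MOVGT  r3←0xe1
2: · ADDVS
3: · SUBCS
4: ✓ CMP  NZCV=1001
5: · SUBVC
6: ✓ MOVNE  r4←0x1e
7: ✓ MOVMI  r0←0x01
8: ✓ CMP  NZCV=0010
9: · SUBMI
10: ✓ MOVNE  r3←0xf3
11: ✓ ADDHI  r3←0x48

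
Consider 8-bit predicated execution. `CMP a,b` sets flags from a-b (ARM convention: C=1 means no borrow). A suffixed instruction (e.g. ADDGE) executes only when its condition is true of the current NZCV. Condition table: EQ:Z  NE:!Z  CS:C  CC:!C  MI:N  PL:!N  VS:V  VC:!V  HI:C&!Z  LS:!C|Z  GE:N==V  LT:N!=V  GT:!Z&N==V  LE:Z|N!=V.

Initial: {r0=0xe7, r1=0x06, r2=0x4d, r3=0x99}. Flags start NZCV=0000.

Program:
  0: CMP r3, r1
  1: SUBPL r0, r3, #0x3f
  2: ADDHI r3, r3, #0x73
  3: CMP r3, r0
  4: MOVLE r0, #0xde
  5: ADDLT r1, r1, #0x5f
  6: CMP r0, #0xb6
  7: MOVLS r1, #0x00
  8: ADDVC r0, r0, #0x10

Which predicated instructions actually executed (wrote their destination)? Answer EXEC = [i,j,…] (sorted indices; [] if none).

0: ✓ CMP  NZCV=1010
1: · SUBPL
2: ✓ ADDHI  r3←0x0c
3: ✓ CMP  NZCV=0000
4: · MOVLE
5: · ADDLT
6: ✓ CMP  NZCV=0010
7: · MOVLS
8: ✓ ADDVC  r0←0xf7

EXEC = [2,8]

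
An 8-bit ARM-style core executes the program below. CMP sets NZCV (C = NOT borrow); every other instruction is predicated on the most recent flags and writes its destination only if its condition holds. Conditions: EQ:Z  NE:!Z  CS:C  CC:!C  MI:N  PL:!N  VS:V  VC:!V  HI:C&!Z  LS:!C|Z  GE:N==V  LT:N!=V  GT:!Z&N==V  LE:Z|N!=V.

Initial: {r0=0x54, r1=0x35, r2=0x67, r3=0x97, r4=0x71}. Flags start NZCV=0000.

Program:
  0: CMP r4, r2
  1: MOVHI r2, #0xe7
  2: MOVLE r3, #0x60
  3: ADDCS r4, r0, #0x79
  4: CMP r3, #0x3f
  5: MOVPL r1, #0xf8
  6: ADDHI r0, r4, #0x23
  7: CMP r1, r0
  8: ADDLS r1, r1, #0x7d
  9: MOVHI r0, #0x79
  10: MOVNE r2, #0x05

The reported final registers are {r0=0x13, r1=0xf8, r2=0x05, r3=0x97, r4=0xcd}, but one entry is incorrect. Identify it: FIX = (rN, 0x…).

FIX = (r0, 0x79)

[0] flags=0010 → (cmp)
[1] flags=0010 HI?T → r2=0xe7
[2] flags=0010 LE?F → skip
[3] flags=0010 CS?T → r4=0xcd
[4] flags=0011 → (cmp)
[5] flags=0011 PL?T → r1=0xf8
[6] flags=0011 HI?T → r0=0xf0
[7] flags=0010 → (cmp)
[8] flags=0010 LS?F → skip
[9] flags=0010 HI?T → r0=0x79
[10] flags=0010 NE?T → r2=0x05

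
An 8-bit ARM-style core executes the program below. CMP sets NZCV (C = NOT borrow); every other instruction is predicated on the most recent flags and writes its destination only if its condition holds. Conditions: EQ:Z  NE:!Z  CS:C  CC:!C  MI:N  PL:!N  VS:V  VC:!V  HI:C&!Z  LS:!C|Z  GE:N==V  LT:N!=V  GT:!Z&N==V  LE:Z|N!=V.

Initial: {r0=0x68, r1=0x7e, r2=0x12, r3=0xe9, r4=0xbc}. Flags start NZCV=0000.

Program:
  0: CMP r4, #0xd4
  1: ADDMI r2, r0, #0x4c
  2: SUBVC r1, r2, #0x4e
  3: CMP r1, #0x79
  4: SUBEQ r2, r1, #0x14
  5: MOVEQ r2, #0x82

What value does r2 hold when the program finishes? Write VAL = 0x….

VAL = 0xb4

[0] flags=1000 → (cmp)
[1] flags=1000 MI?T → r2=0xb4
[2] flags=1000 VC?T → r1=0x66
[3] flags=1000 → (cmp)
[4] flags=1000 EQ?F → skip
[5] flags=1000 EQ?F → skip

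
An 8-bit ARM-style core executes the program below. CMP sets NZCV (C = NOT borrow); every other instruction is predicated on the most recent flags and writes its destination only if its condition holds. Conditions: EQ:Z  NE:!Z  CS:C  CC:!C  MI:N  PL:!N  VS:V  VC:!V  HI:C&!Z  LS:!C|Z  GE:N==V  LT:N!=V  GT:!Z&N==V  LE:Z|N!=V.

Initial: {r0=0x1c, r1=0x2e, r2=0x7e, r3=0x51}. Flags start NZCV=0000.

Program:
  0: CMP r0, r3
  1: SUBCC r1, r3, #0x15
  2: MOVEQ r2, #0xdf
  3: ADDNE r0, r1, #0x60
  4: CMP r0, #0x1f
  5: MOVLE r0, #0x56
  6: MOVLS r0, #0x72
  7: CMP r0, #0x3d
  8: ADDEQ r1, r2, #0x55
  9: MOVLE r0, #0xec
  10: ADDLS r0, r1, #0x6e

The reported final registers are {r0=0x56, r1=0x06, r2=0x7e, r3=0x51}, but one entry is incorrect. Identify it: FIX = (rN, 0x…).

FIX = (r1, 0x3c)

0: ✓ CMP  NZCV=1000
1: ✓ SUBCC  r1←0x3c
2: · MOVEQ
3: ✓ ADDNE  r0←0x9c
4: ✓ CMP  NZCV=0011
5: ✓ MOVLE  r0←0x56
6: · MOVLS
7: ✓ CMP  NZCV=0010
8: · ADDEQ
9: · MOVLE
10: · ADDLS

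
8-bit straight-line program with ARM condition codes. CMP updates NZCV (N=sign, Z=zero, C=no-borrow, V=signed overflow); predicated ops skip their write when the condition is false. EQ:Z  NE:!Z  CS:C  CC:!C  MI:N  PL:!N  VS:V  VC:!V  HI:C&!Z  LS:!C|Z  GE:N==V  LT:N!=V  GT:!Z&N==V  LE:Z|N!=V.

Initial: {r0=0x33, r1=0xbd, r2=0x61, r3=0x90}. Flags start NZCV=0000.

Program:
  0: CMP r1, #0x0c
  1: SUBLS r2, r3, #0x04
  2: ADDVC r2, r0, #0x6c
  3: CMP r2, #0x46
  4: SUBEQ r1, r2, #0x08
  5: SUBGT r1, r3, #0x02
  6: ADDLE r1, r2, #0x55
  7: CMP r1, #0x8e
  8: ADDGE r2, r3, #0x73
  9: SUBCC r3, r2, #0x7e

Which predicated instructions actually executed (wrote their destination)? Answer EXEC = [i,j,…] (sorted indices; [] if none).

0: ✓ CMP  NZCV=1010
1: · SUBLS
2: ✓ ADDVC  r2←0x9f
3: ✓ CMP  NZCV=0011
4: · SUBEQ
5: · SUBGT
6: ✓ ADDLE  r1←0xf4
7: ✓ CMP  NZCV=0010
8: ✓ ADDGE  r2←0x03
9: · SUBCC

EXEC = [2,6,8]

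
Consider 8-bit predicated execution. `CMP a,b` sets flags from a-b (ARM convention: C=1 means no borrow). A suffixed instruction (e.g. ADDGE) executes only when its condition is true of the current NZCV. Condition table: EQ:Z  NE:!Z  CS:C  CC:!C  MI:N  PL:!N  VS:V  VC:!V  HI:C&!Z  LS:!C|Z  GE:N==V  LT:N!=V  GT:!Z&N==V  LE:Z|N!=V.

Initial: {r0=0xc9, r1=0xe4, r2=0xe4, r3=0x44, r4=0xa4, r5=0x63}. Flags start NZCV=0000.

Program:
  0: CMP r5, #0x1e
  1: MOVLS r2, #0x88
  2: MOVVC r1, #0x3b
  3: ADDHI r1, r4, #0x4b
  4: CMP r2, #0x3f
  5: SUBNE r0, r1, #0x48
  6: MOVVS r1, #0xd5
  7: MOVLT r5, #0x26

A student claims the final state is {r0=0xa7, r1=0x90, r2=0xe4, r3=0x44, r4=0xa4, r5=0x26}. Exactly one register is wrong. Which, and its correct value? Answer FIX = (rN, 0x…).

0: ✓ CMP  NZCV=0010
1: · MOVLS
2: ✓ MOVVC  r1←0x3b
3: ✓ ADDHI  r1←0xef
4: ✓ CMP  NZCV=1010
5: ✓ SUBNE  r0←0xa7
6: · MOVVS
7: ✓ MOVLT  r5←0x26

FIX = (r1, 0xef)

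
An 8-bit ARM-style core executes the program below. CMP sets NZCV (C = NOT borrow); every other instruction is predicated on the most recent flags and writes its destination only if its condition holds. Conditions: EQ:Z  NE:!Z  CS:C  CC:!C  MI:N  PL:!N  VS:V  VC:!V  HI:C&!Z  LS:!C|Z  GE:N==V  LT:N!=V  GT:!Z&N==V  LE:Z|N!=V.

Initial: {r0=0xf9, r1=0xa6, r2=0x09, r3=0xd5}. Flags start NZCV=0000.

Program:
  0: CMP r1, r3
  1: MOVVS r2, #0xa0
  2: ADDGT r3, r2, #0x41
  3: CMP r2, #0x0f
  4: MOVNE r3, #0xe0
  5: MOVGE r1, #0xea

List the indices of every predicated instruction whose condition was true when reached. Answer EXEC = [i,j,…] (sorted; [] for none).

[0] flags=1000 → (cmp)
[1] flags=1000 VS?F → skip
[2] flags=1000 GT?F → skip
[3] flags=1000 → (cmp)
[4] flags=1000 NE?T → r3=0xe0
[5] flags=1000 GE?F → skip

EXEC = [4]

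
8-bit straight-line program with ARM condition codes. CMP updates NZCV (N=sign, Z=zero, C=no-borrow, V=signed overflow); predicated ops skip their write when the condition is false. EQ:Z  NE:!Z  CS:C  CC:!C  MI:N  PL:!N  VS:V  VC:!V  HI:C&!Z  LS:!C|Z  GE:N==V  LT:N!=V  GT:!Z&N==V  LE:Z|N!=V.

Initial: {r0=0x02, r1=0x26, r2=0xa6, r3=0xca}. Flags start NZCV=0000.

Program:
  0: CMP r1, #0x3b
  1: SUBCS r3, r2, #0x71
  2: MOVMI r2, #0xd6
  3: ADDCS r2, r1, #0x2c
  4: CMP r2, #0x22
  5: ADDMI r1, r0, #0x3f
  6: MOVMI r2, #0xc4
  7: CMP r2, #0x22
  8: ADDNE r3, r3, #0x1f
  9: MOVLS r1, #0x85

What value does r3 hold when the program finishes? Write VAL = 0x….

VAL = 0xe9

[0] flags=1000 → (cmp)
[1] flags=1000 CS?F → skip
[2] flags=1000 MI?T → r2=0xd6
[3] flags=1000 CS?F → skip
[4] flags=1010 → (cmp)
[5] flags=1010 MI?T → r1=0x41
[6] flags=1010 MI?T → r2=0xc4
[7] flags=1010 → (cmp)
[8] flags=1010 NE?T → r3=0xe9
[9] flags=1010 LS?F → skip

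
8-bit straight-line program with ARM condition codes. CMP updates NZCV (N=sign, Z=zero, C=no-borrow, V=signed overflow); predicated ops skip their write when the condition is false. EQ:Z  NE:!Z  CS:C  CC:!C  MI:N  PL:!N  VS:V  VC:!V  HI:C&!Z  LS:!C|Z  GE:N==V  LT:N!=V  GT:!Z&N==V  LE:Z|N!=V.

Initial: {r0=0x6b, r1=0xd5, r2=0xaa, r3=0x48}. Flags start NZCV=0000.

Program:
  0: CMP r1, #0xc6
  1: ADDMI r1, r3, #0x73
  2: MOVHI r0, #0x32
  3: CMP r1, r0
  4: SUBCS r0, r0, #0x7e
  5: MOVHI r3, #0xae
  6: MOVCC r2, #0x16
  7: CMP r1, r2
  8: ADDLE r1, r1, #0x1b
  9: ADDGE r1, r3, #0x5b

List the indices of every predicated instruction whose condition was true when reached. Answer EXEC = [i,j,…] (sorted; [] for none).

0: ✓ CMP  NZCV=0010
1: · ADDMI
2: ✓ MOVHI  r0←0x32
3: ✓ CMP  NZCV=1010
4: ✓ SUBCS  r0←0xb4
5: ✓ MOVHI  r3←0xae
6: · MOVCC
7: ✓ CMP  NZCV=0010
8: · ADDLE
9: ✓ ADDGE  r1←0x09

EXEC = [2,4,5,9]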